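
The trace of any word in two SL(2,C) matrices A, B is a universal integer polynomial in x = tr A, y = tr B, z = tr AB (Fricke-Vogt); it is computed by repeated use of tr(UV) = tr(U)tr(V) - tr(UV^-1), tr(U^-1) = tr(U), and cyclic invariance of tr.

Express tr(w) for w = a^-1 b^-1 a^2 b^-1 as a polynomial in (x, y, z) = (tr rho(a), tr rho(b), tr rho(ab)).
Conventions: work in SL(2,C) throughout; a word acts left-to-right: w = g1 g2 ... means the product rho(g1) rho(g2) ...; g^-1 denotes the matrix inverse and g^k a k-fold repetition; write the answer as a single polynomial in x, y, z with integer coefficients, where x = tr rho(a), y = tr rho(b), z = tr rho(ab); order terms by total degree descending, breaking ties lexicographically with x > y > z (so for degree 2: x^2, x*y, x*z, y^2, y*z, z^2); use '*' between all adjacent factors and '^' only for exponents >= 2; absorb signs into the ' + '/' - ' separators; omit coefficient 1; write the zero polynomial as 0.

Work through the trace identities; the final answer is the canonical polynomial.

tr(a b^-1) = tr(a) tr(b) - tr(a b)  (eliminate b^-1) = x*y - z
use: tr(a^2) = tr(a) tr(a) - tr(1)  (reduce the a square) = x^2 - 2
apply: tr(a b a) = tr(a) tr(b a) - tr(b)  (reduce the a square) = x*z - y
use: tr(a b a^2) = tr(a) tr(a b a) - tr(a b)  (reduce the a square) = x^2*z - x*y - z
apply: tr(b a b a) = tr(b a) tr(b a) - tr(1)  (split on b) = z^2 - 2
apply: tr(b a b) = tr(b) tr(a b) - tr(a)  (reduce the b square) = y*z - x
tr(a b a^2 b) = tr(a) tr(b a b a) - tr(b a b)  (reduce the a square) = x*z^2 - y*z - x
tr(b a^2 b^-1 a) = tr(a b a^2) tr(b) - tr(a b a^2 b)  (eliminate b^-1) = x^2*y*z - x*y^2 - x*z^2 + x
tr(a^2 b^-1 a^-1 b) = tr(b a^2 b^-1) tr(a) - tr(b a^2 b^-1 a)  (eliminate a^-1) = -x^2*y*z + x^3 + x*y^2 + x*z^2 - 3*x
tr(a^-1 b^-1 a^2 b^-1) = tr(a^2 b^-1 a^-1) tr(b) - tr(a^2 b^-1 a^-1 b)  (eliminate b^-1) = x^2*y*z - x^3 - x*z^2 - y*z + 3*x

x^2*y*z - x^3 - x*z^2 - y*z + 3*x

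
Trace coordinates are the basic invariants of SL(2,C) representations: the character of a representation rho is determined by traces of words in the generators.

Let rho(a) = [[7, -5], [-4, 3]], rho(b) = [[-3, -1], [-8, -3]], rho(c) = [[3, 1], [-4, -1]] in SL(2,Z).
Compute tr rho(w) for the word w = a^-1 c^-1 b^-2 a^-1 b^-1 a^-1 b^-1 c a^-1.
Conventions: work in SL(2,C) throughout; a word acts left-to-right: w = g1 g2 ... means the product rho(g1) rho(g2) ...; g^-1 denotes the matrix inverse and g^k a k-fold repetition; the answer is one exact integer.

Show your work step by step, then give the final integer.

rho(a^-1) = [[3, 5], [4, 7]]
... * rho(c^-1) = [[-1, -1], [4, 3]]  ->  [[17, 12], [24, 17]]
... * rho(b^-1) = [[-3, 1], [8, -3]]  ->  [[45, -19], [64, -27]]
... * rho(b^-1) = [[-3, 1], [8, -3]]  ->  [[-287, 102], [-408, 145]]
... * rho(a^-1) = [[3, 5], [4, 7]]  ->  [[-453, -721], [-644, -1025]]
... * rho(b^-1) = [[-3, 1], [8, -3]]  ->  [[-4409, 1710], [-6268, 2431]]
... * rho(a^-1) = [[3, 5], [4, 7]]  ->  [[-6387, -10075], [-9080, -14323]]
... * rho(b^-1) = [[-3, 1], [8, -3]]  ->  [[-61439, 23838], [-87344, 33889]]
... * rho(c) = [[3, 1], [-4, -1]]  ->  [[-279669, -85277], [-397588, -121233]]
... * rho(a^-1) = [[3, 5], [4, 7]]  ->  [[-1180115, -1995284], [-1677696, -2836571]]
tr = -1180115 + -2836571 = -4016686

-4016686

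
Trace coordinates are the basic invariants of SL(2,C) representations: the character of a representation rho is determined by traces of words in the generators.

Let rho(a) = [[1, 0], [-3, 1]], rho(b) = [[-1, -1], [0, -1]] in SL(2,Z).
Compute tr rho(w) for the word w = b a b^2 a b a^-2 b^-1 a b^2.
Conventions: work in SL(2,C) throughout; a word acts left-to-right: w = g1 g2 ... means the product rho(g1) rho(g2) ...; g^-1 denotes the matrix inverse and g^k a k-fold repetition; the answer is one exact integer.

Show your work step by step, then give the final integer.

rho(b) = [[-1, -1], [0, -1]]
... * rho(a) = [[1, 0], [-3, 1]]  ->  [[2, -1], [3, -1]]
... * rho(b) = [[-1, -1], [0, -1]]  ->  [[-2, -1], [-3, -2]]
... * rho(b) = [[-1, -1], [0, -1]]  ->  [[2, 3], [3, 5]]
... * rho(a) = [[1, 0], [-3, 1]]  ->  [[-7, 3], [-12, 5]]
... * rho(b) = [[-1, -1], [0, -1]]  ->  [[7, 4], [12, 7]]
... * rho(a^-1) = [[1, 0], [3, 1]]  ->  [[19, 4], [33, 7]]
... * rho(a^-1) = [[1, 0], [3, 1]]  ->  [[31, 4], [54, 7]]
... * rho(b^-1) = [[-1, 1], [0, -1]]  ->  [[-31, 27], [-54, 47]]
... * rho(a) = [[1, 0], [-3, 1]]  ->  [[-112, 27], [-195, 47]]
... * rho(b) = [[-1, -1], [0, -1]]  ->  [[112, 85], [195, 148]]
... * rho(b) = [[-1, -1], [0, -1]]  ->  [[-112, -197], [-195, -343]]
tr = -112 + -343 = -455

-455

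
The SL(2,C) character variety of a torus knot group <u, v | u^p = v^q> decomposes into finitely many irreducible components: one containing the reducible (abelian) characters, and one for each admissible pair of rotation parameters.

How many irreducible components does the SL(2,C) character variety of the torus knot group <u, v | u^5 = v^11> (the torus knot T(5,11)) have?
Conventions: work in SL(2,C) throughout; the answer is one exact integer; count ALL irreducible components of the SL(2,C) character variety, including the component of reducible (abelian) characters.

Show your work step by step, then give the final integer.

In the torus knot group T(5,11), u^5 = v^11 is central, so an irreducible representation sends it to +I or -I (Schur).
So on each irreducible component the traces are pinned: tr(u) = 2*cos(pi*alpha/5) with 1 <= alpha <= 4, tr(v) = 2*cos(pi*beta/11) with 1 <= beta <= 10.
The two central values (-1)^alpha I and (-1)^beta I must be the same matrix, so alpha and beta share a parity.
Enumerate parity-matched pairs: 2*5 odd-odd plus 2*5 even-even gives 20.
Total: 20 irreducible-character components + 1 reducible (abelian) component = 21.

21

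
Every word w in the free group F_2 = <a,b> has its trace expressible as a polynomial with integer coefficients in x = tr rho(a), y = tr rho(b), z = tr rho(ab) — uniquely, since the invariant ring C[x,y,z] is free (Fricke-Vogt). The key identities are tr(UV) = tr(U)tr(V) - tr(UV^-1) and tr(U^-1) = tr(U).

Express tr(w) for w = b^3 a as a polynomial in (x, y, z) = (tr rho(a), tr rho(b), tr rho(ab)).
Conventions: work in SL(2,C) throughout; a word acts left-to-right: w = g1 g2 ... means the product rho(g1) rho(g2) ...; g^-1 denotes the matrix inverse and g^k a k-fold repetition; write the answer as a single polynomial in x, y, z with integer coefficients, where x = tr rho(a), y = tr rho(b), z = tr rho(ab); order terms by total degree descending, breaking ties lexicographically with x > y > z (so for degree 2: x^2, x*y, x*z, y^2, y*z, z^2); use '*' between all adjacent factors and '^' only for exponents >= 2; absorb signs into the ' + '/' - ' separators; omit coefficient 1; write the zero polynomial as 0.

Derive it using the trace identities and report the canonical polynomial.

y^2*z - x*y - z

so tr(b a b) = tr(b) * tr(a b) - tr(a)   [square of b] = y*z - x
reduce: tr(b^3 a) = tr(b) * tr(b a b) - tr(b a)   [square of b] = y^2*z - x*y - z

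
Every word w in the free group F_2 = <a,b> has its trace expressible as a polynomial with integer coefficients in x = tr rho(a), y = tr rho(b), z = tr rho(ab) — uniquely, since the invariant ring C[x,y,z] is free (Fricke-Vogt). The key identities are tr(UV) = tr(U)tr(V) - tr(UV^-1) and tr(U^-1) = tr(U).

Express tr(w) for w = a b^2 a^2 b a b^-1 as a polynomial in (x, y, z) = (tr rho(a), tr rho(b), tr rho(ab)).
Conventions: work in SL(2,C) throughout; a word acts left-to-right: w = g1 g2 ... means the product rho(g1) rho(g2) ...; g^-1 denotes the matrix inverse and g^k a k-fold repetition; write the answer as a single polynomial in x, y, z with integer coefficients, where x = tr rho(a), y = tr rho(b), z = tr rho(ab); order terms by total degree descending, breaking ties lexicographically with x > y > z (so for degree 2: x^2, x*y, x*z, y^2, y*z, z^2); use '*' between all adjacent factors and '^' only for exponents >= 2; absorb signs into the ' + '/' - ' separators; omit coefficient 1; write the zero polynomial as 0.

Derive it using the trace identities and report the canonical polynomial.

x^2*y^2*z^2 - x^3*y*z - 2*x*y^3*z - x*y*z^3 + x^2*y^2 + x^2*z^2 + y^4 + y^2*z^2 + 3*x*y*z - x^2 - 4*y^2 - z^2 + 2

so tr(b a b a) = tr(b a) tr(b a) - tr(1)  (split on b) = z^2 - 2
tr(b a b) = tr(b) tr(a b) - tr(a)  (reduce the b square) = y*z - x
reduce: tr(b a^2 b a) = tr(a) tr(b a b a) - tr(b a b)  (reduce the a square) = x*z^2 - y*z - x
reduce: tr(b^2) = tr(b) tr(b) - tr(1)  (reduce the b square) = y^2 - 2
tr(b a^2 b) = tr(a) tr(b^2 a) - tr(b^2)  (reduce the a square) = x*y*z - x^2 - y^2 + 2
so tr(a^2 b a^2 b) = tr(a) tr(b a^2 b a) - tr(b a^2 b)  (reduce the a square) = x^2*z^2 - 2*x*y*z + y^2 - 2
tr(b a^2) = tr(a) tr(b a) - tr(b)  (reduce the a square) = x*z - y
reduce: tr(a b a^2) = tr(a) tr(b a^2) - tr(b a)  (reduce the a square) = x^2*z - x*y - z
tr(a^2 b a^2) = tr(a) tr(a b a^2) - tr(a b a)  (reduce the a square) = x^3*z - x^2*y - 2*x*z + y
reduce: tr(a b^2 a^2 b a) = tr(b) tr(a^2 b a^2 b) - tr(a^2 b a^2)  (reduce the b square) = x^2*y*z^2 - x^3*z - 2*x*y^2*z + x^2*y + y^3 + 2*x*z - 3*y
tr(b a b a b a) = tr(b a) tr(b a b a) - tr(b^-1 a^-1)  (split on b) = z^3 - 3*z
tr(b a b a b) = tr(b) tr(a b a b) - tr(a b a)  (reduce the b square) = y*z^2 - x*z - y
so tr(a^2 b a b a b) = tr(a) tr(b a b a b a) - tr(b a b a b)  (reduce the a square) = x*z^3 - y*z^2 - 2*x*z + y
reduce: tr(a^2 b a b a) = tr(a) tr(a b a b a) - tr(a b a b)  (reduce the a square) = x^2*z^2 - x*y*z - x^2 - z^2 + 2
tr(a b^2 a^2 b a b) = tr(b) tr(a^2 b a b a b) - tr(a^2 b a b a)  (reduce the b square) = x*y*z^3 - x^2*z^2 - y^2*z^2 - x*y*z + x^2 + y^2 + z^2 - 2
so tr(a b^2 a^2 b a b^-1) = tr(a b^2 a^2 b a) tr(b) - tr(a b^2 a^2 b a b)  (eliminate b^-1) = x^2*y^2*z^2 - x^3*y*z - 2*x*y^3*z - x*y*z^3 + x^2*y^2 + x^2*z^2 + y^4 + y^2*z^2 + 3*x*y*z - x^2 - 4*y^2 - z^2 + 2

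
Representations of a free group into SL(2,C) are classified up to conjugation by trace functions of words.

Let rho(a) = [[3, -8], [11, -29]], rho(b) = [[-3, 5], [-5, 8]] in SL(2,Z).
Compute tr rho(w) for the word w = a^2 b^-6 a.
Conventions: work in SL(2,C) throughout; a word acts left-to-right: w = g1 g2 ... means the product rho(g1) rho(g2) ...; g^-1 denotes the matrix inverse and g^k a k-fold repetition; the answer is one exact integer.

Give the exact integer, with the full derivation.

38496598

rho(a) = [[3, -8], [11, -29]]
... * rho(a) = [[3, -8], [11, -29]]  ->  [[-79, 208], [-286, 753]]
... * rho(b^-1) = [[8, -5], [5, -3]]  ->  [[408, -229], [1477, -829]]
... * rho(b^-1) = [[8, -5], [5, -3]]  ->  [[2119, -1353], [7671, -4898]]
... * rho(b^-1) = [[8, -5], [5, -3]]  ->  [[10187, -6536], [36878, -23661]]
... * rho(b^-1) = [[8, -5], [5, -3]]  ->  [[48816, -31327], [176719, -113407]]
... * rho(b^-1) = [[8, -5], [5, -3]]  ->  [[233893, -150099], [846717, -543374]]
... * rho(b^-1) = [[8, -5], [5, -3]]  ->  [[1120649, -719168], [4056866, -2603463]]
... * rho(a) = [[3, -8], [11, -29]]  ->  [[-4548901, 11890680], [-16467495, 43045499]]
tr = -4548901 + 43045499 = 38496598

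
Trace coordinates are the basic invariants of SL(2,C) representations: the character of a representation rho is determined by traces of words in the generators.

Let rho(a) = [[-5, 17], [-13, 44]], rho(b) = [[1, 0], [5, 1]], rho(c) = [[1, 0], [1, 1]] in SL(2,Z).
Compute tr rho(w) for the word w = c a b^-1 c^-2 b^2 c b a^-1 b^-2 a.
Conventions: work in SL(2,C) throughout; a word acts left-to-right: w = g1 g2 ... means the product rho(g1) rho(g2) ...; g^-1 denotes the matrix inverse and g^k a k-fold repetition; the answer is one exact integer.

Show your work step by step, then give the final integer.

rho(c) = [[1, 0], [1, 1]]
... * rho(a) = [[-5, 17], [-13, 44]]  ->  [[-5, 17], [-18, 61]]
... * rho(b^-1) = [[1, 0], [-5, 1]]  ->  [[-90, 17], [-323, 61]]
... * rho(c^-1) = [[1, 0], [-1, 1]]  ->  [[-107, 17], [-384, 61]]
... * rho(c^-1) = [[1, 0], [-1, 1]]  ->  [[-124, 17], [-445, 61]]
... * rho(b) = [[1, 0], [5, 1]]  ->  [[-39, 17], [-140, 61]]
... * rho(b) = [[1, 0], [5, 1]]  ->  [[46, 17], [165, 61]]
... * rho(c) = [[1, 0], [1, 1]]  ->  [[63, 17], [226, 61]]
... * rho(b) = [[1, 0], [5, 1]]  ->  [[148, 17], [531, 61]]
... * rho(a^-1) = [[44, -17], [13, -5]]  ->  [[6733, -2601], [24157, -9332]]
... * rho(b^-1) = [[1, 0], [-5, 1]]  ->  [[19738, -2601], [70817, -9332]]
... * rho(b^-1) = [[1, 0], [-5, 1]]  ->  [[32743, -2601], [117477, -9332]]
... * rho(a) = [[-5, 17], [-13, 44]]  ->  [[-129902, 442187], [-466069, 1586501]]
tr = -129902 + 1586501 = 1456599

1456599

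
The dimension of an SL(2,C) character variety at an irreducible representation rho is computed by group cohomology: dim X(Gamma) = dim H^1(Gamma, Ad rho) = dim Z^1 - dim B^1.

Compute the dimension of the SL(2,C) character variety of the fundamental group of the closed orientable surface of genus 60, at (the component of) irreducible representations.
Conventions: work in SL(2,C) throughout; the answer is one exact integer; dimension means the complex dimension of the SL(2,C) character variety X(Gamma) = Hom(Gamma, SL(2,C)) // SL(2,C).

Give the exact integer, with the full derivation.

354

Gamma = pi_1(Sigma_60) = < a_1, b_1, ..., a_60, b_60 | prod [a_i, b_i] > has 2g = 120 generators and 1 relator.
Before the relator condition, cocycle space has dim 3*120 = 360.
d_2 is surjective at irreducible rho (its cokernel H^2 is dual to H^0 = 0), so dim Z^1 = 360 - 3 = 357.
Coboundaries contribute dim B^1 = 3 (injective at irreducible rho).
dim H^1 = 357 - 3 = 354 = dim X.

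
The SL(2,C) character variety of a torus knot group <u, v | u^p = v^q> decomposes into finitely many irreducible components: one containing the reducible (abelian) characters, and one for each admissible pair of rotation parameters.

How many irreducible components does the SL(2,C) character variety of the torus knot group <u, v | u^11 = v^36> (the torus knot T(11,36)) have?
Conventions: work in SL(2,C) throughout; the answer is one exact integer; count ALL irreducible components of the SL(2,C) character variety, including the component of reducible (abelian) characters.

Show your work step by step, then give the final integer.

176

For T(11,36): irreducibility forces the central element u^11 = v^36 to one of +I, -I.
On an irreducible component, tr(u) is locked at 2*cos(pi*alpha/11) for some alpha in 1..10, and tr(v) at 2*cos(pi*beta/36) for some beta in 1..35.
Consistency of u^11 = (-1)^alpha I with v^36 = (-1)^beta I forces alpha = beta (mod 2).
count pairs: odd alpha (5 choices) x odd beta (18), plus even alpha (5) x even beta (17): 5*18 + 5*17 = 175.
Total: 175 irreducible-character components + 1 reducible (abelian) component = 176.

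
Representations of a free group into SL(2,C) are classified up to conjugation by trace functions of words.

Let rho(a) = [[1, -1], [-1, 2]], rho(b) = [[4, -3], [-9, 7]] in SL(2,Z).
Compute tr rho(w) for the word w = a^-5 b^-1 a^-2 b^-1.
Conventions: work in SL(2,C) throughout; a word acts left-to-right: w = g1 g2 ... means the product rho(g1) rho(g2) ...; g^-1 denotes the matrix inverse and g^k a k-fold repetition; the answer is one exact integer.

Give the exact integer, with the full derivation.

rho(a^-1) = [[2, 1], [1, 1]]
... * rho(a^-1) = [[2, 1], [1, 1]]  ->  [[5, 3], [3, 2]]
... * rho(a^-1) = [[2, 1], [1, 1]]  ->  [[13, 8], [8, 5]]
... * rho(a^-1) = [[2, 1], [1, 1]]  ->  [[34, 21], [21, 13]]
... * rho(a^-1) = [[2, 1], [1, 1]]  ->  [[89, 55], [55, 34]]
... * rho(b^-1) = [[7, 3], [9, 4]]  ->  [[1118, 487], [691, 301]]
... * rho(a^-1) = [[2, 1], [1, 1]]  ->  [[2723, 1605], [1683, 992]]
... * rho(a^-1) = [[2, 1], [1, 1]]  ->  [[7051, 4328], [4358, 2675]]
... * rho(b^-1) = [[7, 3], [9, 4]]  ->  [[88309, 38465], [54581, 23774]]
tr = 88309 + 23774 = 112083

112083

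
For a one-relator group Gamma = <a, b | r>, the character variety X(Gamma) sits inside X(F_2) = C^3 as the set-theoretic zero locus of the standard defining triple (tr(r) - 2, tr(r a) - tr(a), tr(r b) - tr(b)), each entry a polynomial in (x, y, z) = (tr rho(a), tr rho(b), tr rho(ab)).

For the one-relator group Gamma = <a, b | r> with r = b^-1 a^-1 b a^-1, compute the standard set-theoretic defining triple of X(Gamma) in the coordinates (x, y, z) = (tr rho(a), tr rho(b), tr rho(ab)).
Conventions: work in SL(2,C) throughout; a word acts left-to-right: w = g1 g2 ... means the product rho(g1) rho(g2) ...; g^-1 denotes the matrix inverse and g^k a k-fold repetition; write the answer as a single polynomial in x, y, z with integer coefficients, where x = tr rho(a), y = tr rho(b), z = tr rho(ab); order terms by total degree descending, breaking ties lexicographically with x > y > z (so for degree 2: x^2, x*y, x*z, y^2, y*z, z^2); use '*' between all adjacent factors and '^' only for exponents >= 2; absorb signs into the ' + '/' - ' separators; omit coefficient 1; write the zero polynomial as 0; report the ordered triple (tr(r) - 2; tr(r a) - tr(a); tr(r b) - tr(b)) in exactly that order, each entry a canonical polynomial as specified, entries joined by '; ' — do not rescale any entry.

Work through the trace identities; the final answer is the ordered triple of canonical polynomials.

use: tr(a^-1) = tr(a) = x
tr(b a b) = tr(b) * tr(a b) - tr(a) = y*z - x
use: tr(b a b a) = tr(a b) * tr(a b) - tr(1) = z^2 - 2
apply: tr(a^-1 b a b) = tr(b a b) * tr(a) - tr(b a b a) = x*y*z - x^2 - z^2 + 2
tr(b^-1 a^-1 b a) = tr(a^-1 b a) * tr(b) - tr(a^-1 b a b) = -x*y*z + x^2 + y^2 + z^2 - 2
tr(b^-1 a^-1 b a^-1) = tr(b^-1 a^-1 b) * tr(a) - tr(b^-1 a^-1 b a) = x*y*z - y^2 - z^2 + 2
tr(a^-1 b) = tr(b) * tr(a) - tr(b a)   [inverse elimination on a] = x*y - z
tr(a^-1 b a^-1) = tr(a^-1 b) * tr(a) - tr(a^-1 b a)   [inverse elimination on a] = x^2*y - x*z - y
assemble the triple (tr(r) - 2; tr(r a) - x; tr(r b) - y)

x*y*z - y^2 - z^2; 0; x^2*y - x*z - 2*y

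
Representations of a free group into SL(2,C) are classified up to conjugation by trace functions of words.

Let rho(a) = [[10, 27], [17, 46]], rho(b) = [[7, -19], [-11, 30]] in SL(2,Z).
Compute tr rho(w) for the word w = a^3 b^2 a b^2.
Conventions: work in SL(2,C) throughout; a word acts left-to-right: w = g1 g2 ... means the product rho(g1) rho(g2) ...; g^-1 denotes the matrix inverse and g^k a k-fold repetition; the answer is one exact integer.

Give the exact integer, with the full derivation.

rho(a) = [[10, 27], [17, 46]]
... * rho(a) = [[10, 27], [17, 46]]  ->  [[559, 1512], [952, 2575]]
... * rho(a) = [[10, 27], [17, 46]]  ->  [[31294, 84645], [53295, 144154]]
... * rho(b) = [[7, -19], [-11, 30]]  ->  [[-712037, 1944764], [-1212629, 3312015]]
... * rho(b) = [[7, -19], [-11, 30]]  ->  [[-26376663, 71871623], [-44920568, 122400401]]
... * rho(a) = [[10, 27], [17, 46]]  ->  [[958050961, 2593924757], [1631601137, 4417563110]]
... * rho(b) = [[7, -19], [-11, 30]]  ->  [[-21826815600, 59614774451], [-37171986251, 101526471697]]
... * rho(b) = [[7, -19], [-11, 30]]  ->  [[-808550228161, 2203152729930], [-1376995092424, 3752061889679]]
tr = -808550228161 + 3752061889679 = 2943511661518

2943511661518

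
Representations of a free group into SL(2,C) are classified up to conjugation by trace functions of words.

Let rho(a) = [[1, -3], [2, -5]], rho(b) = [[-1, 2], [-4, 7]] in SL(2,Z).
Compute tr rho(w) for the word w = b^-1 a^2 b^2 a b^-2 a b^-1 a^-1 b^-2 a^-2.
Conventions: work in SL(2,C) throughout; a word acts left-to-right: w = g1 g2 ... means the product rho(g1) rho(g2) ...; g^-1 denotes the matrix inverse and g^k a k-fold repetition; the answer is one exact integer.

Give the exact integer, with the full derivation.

rho(b^-1) = [[7, -2], [4, -1]]
... * rho(a) = [[1, -3], [2, -5]]  ->  [[3, -11], [2, -7]]
... * rho(a) = [[1, -3], [2, -5]]  ->  [[-19, 46], [-12, 29]]
... * rho(b) = [[-1, 2], [-4, 7]]  ->  [[-165, 284], [-104, 179]]
... * rho(b) = [[-1, 2], [-4, 7]]  ->  [[-971, 1658], [-612, 1045]]
... * rho(a) = [[1, -3], [2, -5]]  ->  [[2345, -5377], [1478, -3389]]
... * rho(b^-1) = [[7, -2], [4, -1]]  ->  [[-5093, 687], [-3210, 433]]
... * rho(b^-1) = [[7, -2], [4, -1]]  ->  [[-32903, 9499], [-20738, 5987]]
... * rho(a) = [[1, -3], [2, -5]]  ->  [[-13905, 51214], [-8764, 32279]]
... * rho(b^-1) = [[7, -2], [4, -1]]  ->  [[107521, -23404], [67768, -14751]]
... * rho(a^-1) = [[-5, 3], [-2, 1]]  ->  [[-490797, 299159], [-309338, 188553]]
... * rho(b^-1) = [[7, -2], [4, -1]]  ->  [[-2238943, 682435], [-1411154, 430123]]
... * rho(b^-1) = [[7, -2], [4, -1]]  ->  [[-12942861, 3795451], [-8157586, 2392185]]
... * rho(a^-1) = [[-5, 3], [-2, 1]]  ->  [[57123403, -35033132], [36003560, -22080573]]
... * rho(a^-1) = [[-5, 3], [-2, 1]]  ->  [[-215550751, 136337077], [-135856654, 85930107]]
tr = -215550751 + 85930107 = -129620644

-129620644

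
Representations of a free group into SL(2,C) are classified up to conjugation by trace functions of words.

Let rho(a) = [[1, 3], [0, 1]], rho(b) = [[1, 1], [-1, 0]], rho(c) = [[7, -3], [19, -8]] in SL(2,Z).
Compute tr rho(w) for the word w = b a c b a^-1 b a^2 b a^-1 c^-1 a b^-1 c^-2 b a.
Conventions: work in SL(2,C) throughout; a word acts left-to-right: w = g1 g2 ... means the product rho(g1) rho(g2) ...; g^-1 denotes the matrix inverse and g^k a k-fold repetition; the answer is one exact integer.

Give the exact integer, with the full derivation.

rho(b) = [[1, 1], [-1, 0]]
... * rho(a) = [[1, 3], [0, 1]]  ->  [[1, 4], [-1, -3]]
... * rho(c) = [[7, -3], [19, -8]]  ->  [[83, -35], [-64, 27]]
... * rho(b) = [[1, 1], [-1, 0]]  ->  [[118, 83], [-91, -64]]
... * rho(a^-1) = [[1, -3], [0, 1]]  ->  [[118, -271], [-91, 209]]
... * rho(b) = [[1, 1], [-1, 0]]  ->  [[389, 118], [-300, -91]]
... * rho(a) = [[1, 3], [0, 1]]  ->  [[389, 1285], [-300, -991]]
... * rho(a) = [[1, 3], [0, 1]]  ->  [[389, 2452], [-300, -1891]]
... * rho(b) = [[1, 1], [-1, 0]]  ->  [[-2063, 389], [1591, -300]]
... * rho(a^-1) = [[1, -3], [0, 1]]  ->  [[-2063, 6578], [1591, -5073]]
... * rho(c^-1) = [[-8, 3], [-19, 7]]  ->  [[-108478, 39857], [83659, -30738]]
... * rho(a) = [[1, 3], [0, 1]]  ->  [[-108478, -285577], [83659, 220239]]
... * rho(b^-1) = [[0, -1], [1, 1]]  ->  [[-285577, -177099], [220239, 136580]]
... * rho(c^-1) = [[-8, 3], [-19, 7]]  ->  [[5649497, -2096424], [-4356932, 1616777]]
... * rho(c^-1) = [[-8, 3], [-19, 7]]  ->  [[-5363920, 2273523], [4136693, -1753357]]
... * rho(b) = [[1, 1], [-1, 0]]  ->  [[-7637443, -5363920], [5890050, 4136693]]
... * rho(a) = [[1, 3], [0, 1]]  ->  [[-7637443, -28276249], [5890050, 21806843]]
tr = -7637443 + 21806843 = 14169400

14169400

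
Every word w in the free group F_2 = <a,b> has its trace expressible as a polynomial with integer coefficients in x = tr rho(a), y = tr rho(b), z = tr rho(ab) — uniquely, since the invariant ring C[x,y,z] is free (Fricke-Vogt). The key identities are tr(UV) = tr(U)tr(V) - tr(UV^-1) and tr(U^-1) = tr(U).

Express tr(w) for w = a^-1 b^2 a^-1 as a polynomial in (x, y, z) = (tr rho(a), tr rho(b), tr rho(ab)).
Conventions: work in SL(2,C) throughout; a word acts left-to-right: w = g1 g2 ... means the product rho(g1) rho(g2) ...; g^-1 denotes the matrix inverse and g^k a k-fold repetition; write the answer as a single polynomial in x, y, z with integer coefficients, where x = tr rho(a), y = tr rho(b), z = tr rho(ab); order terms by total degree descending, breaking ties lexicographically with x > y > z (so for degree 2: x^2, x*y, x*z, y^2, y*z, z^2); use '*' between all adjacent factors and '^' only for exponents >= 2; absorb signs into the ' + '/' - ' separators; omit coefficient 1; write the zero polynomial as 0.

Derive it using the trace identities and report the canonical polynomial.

reduce: trace(b^2) = trace(b)*trace(b) - trace(1) = y^2 - 2
so trace(b^2 a) = trace(b)*trace(a b) - trace(a) = y*z - x
so trace(b^2 a^-1) = trace(b^2)*trace(a) - trace(b^2 a) = x*y^2 - y*z - x
trace(a^-1 b^2 a^-1) = trace(b^2 a^-1)*trace(a) - trace(b^2) = x^2*y^2 - x*y*z - x^2 - y^2 + 2

x^2*y^2 - x*y*z - x^2 - y^2 + 2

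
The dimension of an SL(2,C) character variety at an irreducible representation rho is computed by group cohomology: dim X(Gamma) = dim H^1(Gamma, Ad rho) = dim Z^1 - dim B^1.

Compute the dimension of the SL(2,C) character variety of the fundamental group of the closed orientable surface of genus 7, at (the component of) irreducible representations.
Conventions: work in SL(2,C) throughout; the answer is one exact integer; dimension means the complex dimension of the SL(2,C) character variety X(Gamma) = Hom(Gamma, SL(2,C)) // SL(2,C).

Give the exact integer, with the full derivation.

pi_1 of the closed genus-7 surface has 14 generators bound by the single product-of-commutators relator.
Before the relator condition, cocycle space has dim 3*14 = 42.
H^2 = coker(d_2) is dual to H^0 = 0 at irreducible rho (Poincare duality), so d_2 is onto: dim Z^1 = 39.
Coboundaries contribute dim B^1 = 3 (injective at irreducible rho).
dim H^1 = 39 - 3 = 36 = dim X.

36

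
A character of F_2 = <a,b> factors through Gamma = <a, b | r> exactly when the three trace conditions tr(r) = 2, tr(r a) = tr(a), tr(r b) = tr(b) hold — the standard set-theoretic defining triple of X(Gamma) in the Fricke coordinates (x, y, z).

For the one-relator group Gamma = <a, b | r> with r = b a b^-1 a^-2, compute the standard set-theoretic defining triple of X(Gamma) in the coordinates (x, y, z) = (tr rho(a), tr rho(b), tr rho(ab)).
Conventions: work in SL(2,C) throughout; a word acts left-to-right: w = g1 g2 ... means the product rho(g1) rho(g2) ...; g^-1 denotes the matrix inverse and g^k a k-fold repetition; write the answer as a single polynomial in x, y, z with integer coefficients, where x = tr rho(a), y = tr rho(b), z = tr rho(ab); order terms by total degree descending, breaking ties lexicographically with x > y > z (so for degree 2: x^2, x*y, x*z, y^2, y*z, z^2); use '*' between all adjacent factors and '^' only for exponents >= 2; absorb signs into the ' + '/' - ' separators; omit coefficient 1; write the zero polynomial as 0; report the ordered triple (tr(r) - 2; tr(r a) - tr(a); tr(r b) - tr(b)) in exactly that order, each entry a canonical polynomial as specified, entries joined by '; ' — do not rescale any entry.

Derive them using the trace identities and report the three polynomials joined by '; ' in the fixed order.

-x^2*y*z + x^3 + x*y^2 + x*z^2 - 3*x - 2; -x*y*z + x^2 + y^2 + z^2 - x - 2; -x^2*y^2*z + x^3*y + x*y^3 + x*y*z^2 - 3*x*y - y - z

trace(a b a) = trace(a)*trace(b a) - trace(b) = x*z - y
trace(a b a b) = trace(b a)*trace(b a) - trace(1)   [split at repeated b] = z^2 - 2
trace(b a b^-1 a) = trace(a b a)*trace(b) - trace(a b a b) = x*y*z - y^2 - z^2 + 2
so trace(b a b^-1 a^-1) = trace(b a b^-1)*trace(a) - trace(b a b^-1 a) = -x*y*z + x^2 + y^2 + z^2 - 2
so trace(b a b^-1 a^-2) = trace(b a b^-1 a^-1)*trace(a) - trace(b a b^-1) = -x^2*y*z + x^3 + x*y^2 + x*z^2 - 3*x
trace(a^2) = trace(a)*trace(a) - trace(1)   [square of a] = x^2 - 2
so trace(a b^2 a) = trace(b)*trace(a^2 b) - trace(a^2)   [square of b] = x*y*z - x^2 - y^2 + 2
reduce: trace(a b^2 a b) = trace(b)*trace(a b a b) - trace(a b a)   [square of b] = y*z^2 - x*z - y
trace(b^2 a b^-1 a) = trace(a b^2 a)*trace(b) - trace(a b^2 a b)   [inverse elimination on b] = x*y^2*z - x^2*y - y^3 - y*z^2 + x*z + 3*y
reduce: trace(a^-1 b^2 a b^-1) = trace(b^2 a b^-1)*trace(a) - trace(b^2 a b^-1 a)   [inverse elimination on a] = -x*y^2*z + x^2*y + y^3 + y*z^2 - 3*y
so trace(b a b^-1 a^-2 b) = trace(a^-1 b^2 a b^-1)*trace(a) - trace(a^-1 b^2 a b^-1 a)   [inverse elimination on a] = -x^2*y^2*z + x^3*y + x*y^3 + x*y*z^2 - 3*x*y - z
assemble the triple (trace(r) - 2; trace(r a) - x; trace(r b) - y)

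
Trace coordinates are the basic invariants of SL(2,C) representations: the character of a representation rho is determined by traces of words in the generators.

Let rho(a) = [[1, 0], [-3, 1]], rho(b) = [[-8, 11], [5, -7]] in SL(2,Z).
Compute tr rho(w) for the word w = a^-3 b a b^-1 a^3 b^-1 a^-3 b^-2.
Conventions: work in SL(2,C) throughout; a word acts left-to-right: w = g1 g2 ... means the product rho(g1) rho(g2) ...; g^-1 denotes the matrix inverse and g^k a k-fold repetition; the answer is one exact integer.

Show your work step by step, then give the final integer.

rho(a^-1) = [[1, 0], [3, 1]]
... * rho(a^-1) = [[1, 0], [3, 1]]  ->  [[1, 0], [6, 1]]
... * rho(a^-1) = [[1, 0], [3, 1]]  ->  [[1, 0], [9, 1]]
... * rho(b) = [[-8, 11], [5, -7]]  ->  [[-8, 11], [-67, 92]]
... * rho(a) = [[1, 0], [-3, 1]]  ->  [[-41, 11], [-343, 92]]
... * rho(b^-1) = [[-7, -11], [-5, -8]]  ->  [[232, 363], [1941, 3037]]
... * rho(a) = [[1, 0], [-3, 1]]  ->  [[-857, 363], [-7170, 3037]]
... * rho(a) = [[1, 0], [-3, 1]]  ->  [[-1946, 363], [-16281, 3037]]
... * rho(a) = [[1, 0], [-3, 1]]  ->  [[-3035, 363], [-25392, 3037]]
... * rho(b^-1) = [[-7, -11], [-5, -8]]  ->  [[19430, 30481], [162559, 255016]]
... * rho(a^-1) = [[1, 0], [3, 1]]  ->  [[110873, 30481], [927607, 255016]]
... * rho(a^-1) = [[1, 0], [3, 1]]  ->  [[202316, 30481], [1692655, 255016]]
... * rho(a^-1) = [[1, 0], [3, 1]]  ->  [[293759, 30481], [2457703, 255016]]
... * rho(b^-1) = [[-7, -11], [-5, -8]]  ->  [[-2208718, -3475197], [-18479001, -29074861]]
... * rho(b^-1) = [[-7, -11], [-5, -8]]  ->  [[32837011, 52097474], [274727312, 435867899]]
tr = 32837011 + 435867899 = 468704910

468704910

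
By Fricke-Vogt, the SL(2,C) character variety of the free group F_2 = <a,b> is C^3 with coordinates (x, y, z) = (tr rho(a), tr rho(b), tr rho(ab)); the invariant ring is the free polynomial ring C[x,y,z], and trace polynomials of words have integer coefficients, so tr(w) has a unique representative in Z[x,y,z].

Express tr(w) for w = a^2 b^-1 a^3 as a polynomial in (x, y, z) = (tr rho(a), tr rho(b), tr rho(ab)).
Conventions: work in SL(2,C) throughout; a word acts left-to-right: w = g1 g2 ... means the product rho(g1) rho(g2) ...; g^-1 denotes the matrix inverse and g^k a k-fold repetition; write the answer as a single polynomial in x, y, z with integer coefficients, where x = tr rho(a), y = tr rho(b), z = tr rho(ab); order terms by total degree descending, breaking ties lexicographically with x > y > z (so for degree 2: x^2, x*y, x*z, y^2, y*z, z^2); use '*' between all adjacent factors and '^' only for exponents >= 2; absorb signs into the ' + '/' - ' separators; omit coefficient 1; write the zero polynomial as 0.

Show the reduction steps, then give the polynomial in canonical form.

x^5*y - x^4*z - 4*x^3*y + 3*x^2*z + 3*x*y - z

tr(a^2) = tr(a) tr(a) - tr(1) = x^2 - 2
so tr(a^3) = tr(a) tr(a^2) - tr(a) = x^3 - 3*x
so tr(a^4) = tr(a) tr(a^3) - tr(a^2) = x^4 - 4*x^2 + 2
tr(a^5) = tr(a) tr(a^4) - tr(a^3) = x^5 - 5*x^3 + 5*x
so tr(a b a) = tr(a) tr(b a) - tr(b) = x*z - y
reduce: tr(a^2 b a) = tr(a) tr(a b a) - tr(a b) = x^2*z - x*y - z
reduce: tr(a^3 b a) = tr(a) tr(a^2 b a) - tr(a^2 b) = x^3*z - x^2*y - 2*x*z + y
tr(a^5 b) = tr(a) tr(a^3 b a) - tr(a^3 b) = x^4*z - x^3*y - 3*x^2*z + 2*x*y + z
so tr(a^2 b^-1 a^3) = tr(a^5) tr(b) - tr(a^5 b) = x^5*y - x^4*z - 4*x^3*y + 3*x^2*z + 3*x*y - z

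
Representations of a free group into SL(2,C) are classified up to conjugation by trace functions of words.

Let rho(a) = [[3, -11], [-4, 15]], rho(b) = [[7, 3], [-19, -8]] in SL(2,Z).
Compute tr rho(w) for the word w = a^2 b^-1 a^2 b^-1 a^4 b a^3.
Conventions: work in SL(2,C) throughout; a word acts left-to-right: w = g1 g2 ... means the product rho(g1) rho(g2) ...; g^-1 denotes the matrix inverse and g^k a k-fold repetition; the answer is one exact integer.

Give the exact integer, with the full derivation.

rho(a) = [[3, -11], [-4, 15]]
... * rho(a) = [[3, -11], [-4, 15]]  ->  [[53, -198], [-72, 269]]
... * rho(b^-1) = [[-8, -3], [19, 7]]  ->  [[-4186, -1545], [5687, 2099]]
... * rho(a) = [[3, -11], [-4, 15]]  ->  [[-6378, 22871], [8665, -31072]]
... * rho(a) = [[3, -11], [-4, 15]]  ->  [[-110618, 413223], [150283, -561395]]
... * rho(b^-1) = [[-8, -3], [19, 7]]  ->  [[8736181, 3224415], [-11868769, -4380614]]
... * rho(a) = [[3, -11], [-4, 15]]  ->  [[13310883, -47731766], [-18083851, 64847249]]
... * rho(a) = [[3, -11], [-4, 15]]  ->  [[230859713, -862396203], [-313640549, 1171631096]]
... * rho(a) = [[3, -11], [-4, 15]]  ->  [[4142163951, -15475399888], [-5627446031, 21024512479]]
... * rho(a) = [[3, -11], [-4, 15]]  ->  [[74328091405, -277694801781], [-100980388009, 377269593526]]
... * rho(b) = [[7, 3], [-19, -8]]  ->  [[5796497873674, 2444542688463], [-7874984993057, -3321097912235]]
... * rho(a) = [[3, -11], [-4, 15]]  ->  [[7611322867170, -27093336283469], [-10340563330231, 36808366240102]]
... * rho(a) = [[3, -11], [-4, 15]]  ->  [[131207313735386, -490124595790905], [-178255154951101, 665871690234071]]
... * rho(a) = [[3, -11], [-4, 15]]  ->  [[2354120324369778, -8795149387952821], [-3198252225789587, 11948882057973176]]
tr = 2354120324369778 + 11948882057973176 = 14303002382342954

14303002382342954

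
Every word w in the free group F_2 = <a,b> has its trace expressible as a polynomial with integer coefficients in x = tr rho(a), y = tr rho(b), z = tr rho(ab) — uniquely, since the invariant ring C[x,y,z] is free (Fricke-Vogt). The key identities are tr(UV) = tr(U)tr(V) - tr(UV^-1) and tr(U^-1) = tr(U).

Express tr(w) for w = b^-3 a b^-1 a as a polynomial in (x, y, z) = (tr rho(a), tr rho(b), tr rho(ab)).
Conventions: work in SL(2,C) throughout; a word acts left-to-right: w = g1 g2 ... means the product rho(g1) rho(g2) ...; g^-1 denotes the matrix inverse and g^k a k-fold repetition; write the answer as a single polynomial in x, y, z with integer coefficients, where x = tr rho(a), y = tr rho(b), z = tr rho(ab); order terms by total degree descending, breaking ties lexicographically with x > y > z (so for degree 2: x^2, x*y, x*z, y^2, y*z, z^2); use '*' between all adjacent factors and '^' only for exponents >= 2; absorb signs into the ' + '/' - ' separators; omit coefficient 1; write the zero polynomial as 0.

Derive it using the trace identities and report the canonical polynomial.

x^2*y^4 - 2*x*y^3*z - 2*x^2*y^2 + y^2*z^2 + 3*x*y*z - y^2 - z^2 + 2

tr(a^2) = tr(a) tr(a) - tr(1) = x^2 - 2
tr(a^2 b) = tr(a) tr(b a) - tr(b) = x*z - y
tr(a^2 b^-1) = tr(a^2) tr(b) - tr(a^2 b) = x^2*y - x*z - y
tr(a^2 b^-2) = tr(a^2 b^-1) tr(b) - tr(a^2) = x^2*y^2 - x*y*z - x^2 - y^2 + 2
tr(a b^-3 a) = tr(a^2 b^-2) tr(b) - tr(a^2 b^-1) = x^2*y^3 - x*y^2*z - 2*x^2*y - y^3 + x*z + 3*y
tr(a b a b) = tr(a b) tr(a b) - tr(1) = z^2 - 2
tr(b^-1 a b a) = tr(a b a) tr(b) - tr(a b a b) = x*y*z - y^2 - z^2 + 2
tr(b^-2 a b a) = tr(b^-1 a b a) tr(b) - tr(b^-1 a b a b) = x*y^2*z - y^3 - y*z^2 - x*z + 3*y
tr(a b^-3 a b) = tr(b^-2 a b a) tr(b) - tr(b^-2 a b a b) = x*y^3*z - y^4 - y^2*z^2 - 2*x*y*z + 4*y^2 + z^2 - 2
tr(b^-3 a b^-1 a) = tr(a b^-3 a) tr(b) - tr(a b^-3 a b) = x^2*y^4 - 2*x*y^3*z - 2*x^2*y^2 + y^2*z^2 + 3*x*y*z - y^2 - z^2 + 2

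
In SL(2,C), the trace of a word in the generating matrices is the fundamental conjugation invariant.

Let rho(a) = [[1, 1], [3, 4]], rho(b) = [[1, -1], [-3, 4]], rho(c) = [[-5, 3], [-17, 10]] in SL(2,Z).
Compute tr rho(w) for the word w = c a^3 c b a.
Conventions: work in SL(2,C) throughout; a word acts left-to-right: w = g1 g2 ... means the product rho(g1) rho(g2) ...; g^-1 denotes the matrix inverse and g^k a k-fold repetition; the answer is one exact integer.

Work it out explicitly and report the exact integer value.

rho(c) = [[-5, 3], [-17, 10]]
... * rho(a) = [[1, 1], [3, 4]]  ->  [[4, 7], [13, 23]]
... * rho(a) = [[1, 1], [3, 4]]  ->  [[25, 32], [82, 105]]
... * rho(a) = [[1, 1], [3, 4]]  ->  [[121, 153], [397, 502]]
... * rho(c) = [[-5, 3], [-17, 10]]  ->  [[-3206, 1893], [-10519, 6211]]
... * rho(b) = [[1, -1], [-3, 4]]  ->  [[-8885, 10778], [-29152, 35363]]
... * rho(a) = [[1, 1], [3, 4]]  ->  [[23449, 34227], [76937, 112300]]
tr = 23449 + 112300 = 135749

135749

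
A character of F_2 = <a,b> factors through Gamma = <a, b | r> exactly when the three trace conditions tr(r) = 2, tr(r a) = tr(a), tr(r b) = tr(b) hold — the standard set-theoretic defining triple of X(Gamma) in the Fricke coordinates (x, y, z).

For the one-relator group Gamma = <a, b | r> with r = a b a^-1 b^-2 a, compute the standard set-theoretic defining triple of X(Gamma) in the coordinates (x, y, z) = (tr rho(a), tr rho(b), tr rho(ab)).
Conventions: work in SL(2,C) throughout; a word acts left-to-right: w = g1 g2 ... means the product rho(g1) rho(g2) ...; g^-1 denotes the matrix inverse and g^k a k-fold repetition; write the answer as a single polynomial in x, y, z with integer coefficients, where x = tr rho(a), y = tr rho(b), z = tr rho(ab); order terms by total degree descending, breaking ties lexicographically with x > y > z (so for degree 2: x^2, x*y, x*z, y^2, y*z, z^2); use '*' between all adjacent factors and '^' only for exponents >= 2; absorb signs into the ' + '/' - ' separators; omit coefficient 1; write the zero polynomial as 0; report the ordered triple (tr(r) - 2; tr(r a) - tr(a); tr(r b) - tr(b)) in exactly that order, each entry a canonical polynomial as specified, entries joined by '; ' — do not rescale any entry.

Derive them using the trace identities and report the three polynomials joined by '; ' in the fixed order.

and trace(a^2) = trace(a)*trace(a) - trace(1) = x^2 - 2
trace(a b a) = trace(a)*trace(b a) - trace(b) = x*z - y
next, trace(a^2 b a) = trace(a)*trace(a b a) - trace(a b) = x^2*z - x*y - z
and trace(b a b a) = trace(a b)*trace(a b) - trace(1) = z^2 - 2
next, trace(b a b) = trace(b)*trace(a b) - trace(a) = y*z - x
trace(a^2 b a b) = trace(a)*trace(b a b a) - trace(b a b) = x*z^2 - y*z - x
and trace(b^-1 a^2 b a) = trace(a^2 b a)*trace(b) - trace(a^2 b a b) = x^2*y*z - x*y^2 - x*z^2 + x
and trace(b^-1 a^2 b a^-1) = trace(b^-1 a^2 b)*trace(a) - trace(b^-1 a^2 b a) = -x^2*y*z + x^3 + x*y^2 + x*z^2 - 3*x
and trace(a b a^-1 b^-2 a) = trace(b^-1 a^2 b a^-1)*trace(b) - trace(b^-1 a^2 b a^-1 b) = -x^2*y^2*z + x^3*y + x*y^3 + x*y*z^2 - 3*x*y - z
and trace(b^2) = trace(b)*trace(b) - trace(1)  (reduce the b square) = y^2 - 2
next, trace(a b^2 a) = trace(a)*trace(b^2 a) - trace(b^2)  (reduce the a square) = x*y*z - x^2 - y^2 + 2
next, trace(b a^3 b) = trace(a)*trace(a b^2 a) - trace(a b^2)  (reduce the a square) = x^2*y*z - x^3 - x*y^2 - y*z + 3*x
trace(b a^3 b a) = trace(a)*trace(a b a b a) - trace(a b a b)  (reduce the a square) = x^2*z^2 - x*y*z - x^2 - z^2 + 2
trace(a^3 b a^-1 b) = trace(b a^3 b)*trace(a) - trace(b a^3 b a)  (eliminate a^-1) = x^3*y*z - x^4 - x^2*y^2 - x^2*z^2 + 4*x^2 + z^2 - 2
and trace(b^-1 a^3 b a^-1) = trace(a^3 b a^-1)*trace(b) - trace(a^3 b a^-1 b)  (eliminate b^-1) = -x^3*y*z + x^4 + x^2*y^2 + x^2*z^2 + x*y*z - 4*x^2 - y^2 - z^2 + 2
trace(a b a^-1 b^-2 a^2) = trace(b^-1 a^3 b a^-1)*trace(b) - trace(b^-1 a^3 b a^-1 b)  (eliminate b^-1) = -x^3*y^2*z + x^4*y + x^2*y^3 + x^2*y*z^2 + x*y^2*z - 4*x^2*y - y^3 - y*z^2 - x*z + 3*y
trace(a b a b a b) = trace(b a b a)*trace(b a) - trace(a b)   [split at repeated b] = z^3 - 3*z
trace(b^-1 a b a b a) = trace(a b a b a)*trace(b) - trace(a b a b a b) = x*y*z^2 - y^2*z - z^3 - x*y + 3*z
trace(b^-1 a b a b a^-1) = trace(b^-1 a b a b)*trace(a) - trace(b^-1 a b a b a) = -x*y*z^2 + x^2*z + y^2*z + z^3 - 3*z
and trace(a b a^-1 b^-2 a b) = trace(b^-1 a b a b a^-1)*trace(b) - trace(b^-1 a b a b a^-1 b) = -x*y^2*z^2 + x^2*y*z + y^3*z + y*z^3 - 4*y*z + x
assemble the triple (trace(r) - 2; trace(r a) - x; trace(r b) - y)

-x^2*y^2*z + x^3*y + x*y^3 + x*y*z^2 - 3*x*y - z - 2; -x^3*y^2*z + x^4*y + x^2*y^3 + x^2*y*z^2 + x*y^2*z - 4*x^2*y - y^3 - y*z^2 - x*z - x + 3*y; -x*y^2*z^2 + x^2*y*z + y^3*z + y*z^3 - 4*y*z + x - y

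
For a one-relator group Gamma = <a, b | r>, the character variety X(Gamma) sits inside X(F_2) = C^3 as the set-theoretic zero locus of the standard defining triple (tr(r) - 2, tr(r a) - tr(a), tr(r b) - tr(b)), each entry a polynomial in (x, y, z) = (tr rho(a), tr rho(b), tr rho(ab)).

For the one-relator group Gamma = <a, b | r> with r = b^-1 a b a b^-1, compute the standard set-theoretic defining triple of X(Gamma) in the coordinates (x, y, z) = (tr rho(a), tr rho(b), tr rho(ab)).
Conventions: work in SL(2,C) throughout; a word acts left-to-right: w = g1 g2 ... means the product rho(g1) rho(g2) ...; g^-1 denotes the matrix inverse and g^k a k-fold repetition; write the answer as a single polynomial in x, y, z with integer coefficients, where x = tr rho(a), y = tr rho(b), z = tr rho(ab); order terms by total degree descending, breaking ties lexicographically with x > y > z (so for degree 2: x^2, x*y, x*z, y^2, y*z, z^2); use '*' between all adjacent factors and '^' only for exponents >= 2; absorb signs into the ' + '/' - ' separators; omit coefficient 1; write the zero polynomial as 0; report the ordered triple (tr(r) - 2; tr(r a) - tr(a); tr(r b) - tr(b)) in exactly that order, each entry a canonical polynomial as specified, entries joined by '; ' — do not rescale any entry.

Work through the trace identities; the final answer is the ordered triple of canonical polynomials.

so trace(a b a) = trace(a)*trace(b a) - trace(b)  (reduce the a square) = x*z - y
trace(a b a b) = trace(b a)*trace(b a) - trace(1)  (split on b) = z^2 - 2
trace(a b a b^-1) = trace(a b a)*trace(b) - trace(a b a b)  (eliminate b^-1) = x*y*z - y^2 - z^2 + 2
reduce: trace(b^-1 a b a b^-1) = trace(a b a b^-1)*trace(b) - trace(a b a)  (eliminate b^-1) = x*y^2*z - y^3 - y*z^2 - x*z + 3*y
so trace(a b a^2) = trace(a)*trace(b a^2) - trace(b a)  (reduce the a square) = x^2*z - x*y - z
trace(b a b) = trace(b)*trace(a b) - trace(a)  (reduce the b square) = y*z - x
trace(a b a^2 b) = trace(a)*trace(b a b a) - trace(b a b)  (reduce the a square) = x*z^2 - y*z - x
trace(a b^-1 a b a) = trace(a b a^2)*trace(b) - trace(a b a^2 b)  (eliminate b^-1) = x^2*y*z - x*y^2 - x*z^2 + x
trace(a b a b a b) = trace(b a)*trace(b a b a) - trace(b^-1 a^-1)  (split on b) = z^3 - 3*z
trace(a b^-1 a b a b) = trace(a b a b a)*trace(b) - trace(a b a b a b)  (eliminate b^-1) = x*y*z^2 - y^2*z - z^3 - x*y + 3*z
trace(b^-1 a b a b^-1 a) = trace(a b^-1 a b a)*trace(b) - trace(a b^-1 a b a b)  (eliminate b^-1) = x^2*y^2*z - x*y^3 - 2*x*y*z^2 + y^2*z + z^3 + 2*x*y - 3*z
assemble the triple (trace(r) - 2; trace(r a) - x; trace(r b) - y)

x*y^2*z - y^3 - y*z^2 - x*z + 3*y - 2; x^2*y^2*z - x*y^3 - 2*x*y*z^2 + y^2*z + z^3 + 2*x*y - x - 3*z; x*y*z - y^2 - z^2 - y + 2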